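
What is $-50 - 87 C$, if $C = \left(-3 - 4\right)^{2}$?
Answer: $-4313$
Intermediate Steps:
$C = 49$ ($C = \left(-7\right)^{2} = 49$)
$-50 - 87 C = -50 - 4263 = -4313$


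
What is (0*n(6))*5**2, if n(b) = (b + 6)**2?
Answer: 0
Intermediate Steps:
n(b) = (6 + b)**2
(0*n(6))*5**2 = (0*(6 + 6)**2)*5**2 = (0*12**2)*25 = (0*144)*25 = 0*25 = 0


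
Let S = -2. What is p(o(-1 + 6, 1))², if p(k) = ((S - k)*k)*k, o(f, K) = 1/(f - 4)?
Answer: 9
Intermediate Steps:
o(f, K) = 1/(-4 + f)
p(k) = k²*(-2 - k) (p(k) = ((-2 - k)*k)*k = (k*(-2 - k))*k = k²*(-2 - k))
p(o(-1 + 6, 1))² = ((1/(-4 + (-1 + 6)))²*(-2 - 1/(-4 + (-1 + 6))))² = ((1/(-4 + 5))²*(-2 - 1/(-4 + 5)))² = ((1/1)²*(-2 - 1/1))² = (1²*(-2 - 1*1))² = (1*(-2 - 1))² = (1*(-3))² = (-3)² = 9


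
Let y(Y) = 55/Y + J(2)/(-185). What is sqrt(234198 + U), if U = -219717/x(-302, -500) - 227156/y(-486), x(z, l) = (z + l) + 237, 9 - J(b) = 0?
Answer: 3*sqrt(12300757232514910295)/8220185 ≈ 1280.0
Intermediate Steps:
J(b) = 9 (J(b) = 9 - 1*0 = 9 + 0 = 9)
x(z, l) = 237 + l + z (x(z, l) = (l + z) + 237 = 237 + l + z)
y(Y) = -9/185 + 55/Y (y(Y) = 55/Y + 9/(-185) = 55/Y + 9*(-1/185) = 55/Y - 9/185 = -9/185 + 55/Y)
U = 11542528380033/8220185 (U = -219717/(237 - 500 - 302) - 227156/(-9/185 + 55/(-486)) = -219717/(-565) - 227156/(-9/185 + 55*(-1/486)) = -219717*(-1/565) - 227156/(-9/185 - 55/486) = 219717/565 - 227156/(-14549/89910) = 219717/565 - 227156*(-89910/14549) = 219717/565 + 20423595960/14549 = 11542528380033/8220185 ≈ 1.4042e+6)
sqrt(234198 + U) = sqrt(234198 + 11542528380033/8220185) = sqrt(13467679266663/8220185) = 3*sqrt(12300757232514910295)/8220185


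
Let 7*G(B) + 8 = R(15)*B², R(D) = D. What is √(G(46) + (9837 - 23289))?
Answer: 4*I*√27314/7 ≈ 94.44*I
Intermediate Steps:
G(B) = -8/7 + 15*B²/7 (G(B) = -8/7 + (15*B²)/7 = -8/7 + 15*B²/7)
√(G(46) + (9837 - 23289)) = √((-8/7 + (15/7)*46²) + (9837 - 23289)) = √((-8/7 + (15/7)*2116) - 13452) = √((-8/7 + 31740/7) - 13452) = √(31732/7 - 13452) = √(-62432/7) = 4*I*√27314/7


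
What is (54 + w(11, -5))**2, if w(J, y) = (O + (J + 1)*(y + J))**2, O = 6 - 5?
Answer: 28976689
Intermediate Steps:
O = 1
w(J, y) = (1 + (1 + J)*(J + y))**2 (w(J, y) = (1 + (J + 1)*(y + J))**2 = (1 + (1 + J)*(J + y))**2)
(54 + w(11, -5))**2 = (54 + (1 + 11 - 5 + 11**2 + 11*(-5))**2)**2 = (54 + (1 + 11 - 5 + 121 - 55)**2)**2 = (54 + 73**2)**2 = (54 + 5329)**2 = 5383**2 = 28976689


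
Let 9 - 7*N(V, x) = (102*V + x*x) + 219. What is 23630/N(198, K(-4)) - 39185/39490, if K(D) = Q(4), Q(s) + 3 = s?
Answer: -1466337839/161174486 ≈ -9.0978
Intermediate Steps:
Q(s) = -3 + s
K(D) = 1 (K(D) = -3 + 4 = 1)
N(V, x) = -30 - 102*V/7 - x²/7 (N(V, x) = 9/7 - ((102*V + x*x) + 219)/7 = 9/7 - ((102*V + x²) + 219)/7 = 9/7 - ((x² + 102*V) + 219)/7 = 9/7 - (219 + x² + 102*V)/7 = 9/7 + (-219/7 - 102*V/7 - x²/7) = -30 - 102*V/7 - x²/7)
23630/N(198, K(-4)) - 39185/39490 = 23630/(-30 - 102/7*198 - ⅐*1²) - 39185/39490 = 23630/(-30 - 20196/7 - ⅐*1) - 39185*1/39490 = 23630/(-30 - 20196/7 - ⅐) - 7837/7898 = 23630/(-20407/7) - 7837/7898 = 23630*(-7/20407) - 7837/7898 = -165410/20407 - 7837/7898 = -1466337839/161174486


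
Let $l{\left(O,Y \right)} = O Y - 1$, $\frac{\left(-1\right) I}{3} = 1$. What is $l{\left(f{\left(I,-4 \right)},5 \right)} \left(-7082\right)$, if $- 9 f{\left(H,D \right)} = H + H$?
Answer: $- \frac{49574}{3} \approx -16525.0$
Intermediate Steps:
$I = -3$ ($I = \left(-3\right) 1 = -3$)
$f{\left(H,D \right)} = - \frac{2 H}{9}$ ($f{\left(H,D \right)} = - \frac{H + H}{9} = - \frac{2 H}{9}$)
$l{\left(O,Y \right)} = -1 + O Y$
$l{\left(f{\left(I,-4 \right)},5 \right)} \left(-7082\right) = \left(-1 + \left(- \frac{2}{9}\right) \left(-3\right) 5\right) \left(-7082\right) = \left(-1 + \frac{2}{3} \cdot 5\right) \left(-7082\right) = \left(-1 + \frac{10}{3}\right) \left(-7082\right) = \frac{7}{3} \left(-7082\right) = - \frac{49574}{3}$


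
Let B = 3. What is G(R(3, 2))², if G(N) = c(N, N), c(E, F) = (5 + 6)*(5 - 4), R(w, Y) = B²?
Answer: 121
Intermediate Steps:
R(w, Y) = 9 (R(w, Y) = 3² = 9)
c(E, F) = 11 (c(E, F) = 11*1 = 11)
G(N) = 11
G(R(3, 2))² = 11² = 121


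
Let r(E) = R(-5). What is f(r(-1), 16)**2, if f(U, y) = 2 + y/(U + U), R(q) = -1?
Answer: 36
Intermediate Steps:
r(E) = -1
f(U, y) = 2 + y/(2*U) (f(U, y) = 2 + y/((2*U)) = 2 + (1/(2*U))*y = 2 + y/(2*U))
f(r(-1), 16)**2 = (2 + (1/2)*16/(-1))**2 = (2 + (1/2)*16*(-1))**2 = (2 - 8)**2 = (-6)**2 = 36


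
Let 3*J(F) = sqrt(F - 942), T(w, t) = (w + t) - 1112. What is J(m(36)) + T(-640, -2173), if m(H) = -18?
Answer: -3925 + 8*I*sqrt(15)/3 ≈ -3925.0 + 10.328*I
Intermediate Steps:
T(w, t) = -1112 + t + w (T(w, t) = (t + w) - 1112 = -1112 + t + w)
J(F) = sqrt(-942 + F)/3 (J(F) = sqrt(F - 942)/3 = sqrt(-942 + F)/3)
J(m(36)) + T(-640, -2173) = sqrt(-942 - 18)/3 + (-1112 - 2173 - 640) = sqrt(-960)/3 - 3925 = (8*I*sqrt(15))/3 - 3925 = 8*I*sqrt(15)/3 - 3925 = -3925 + 8*I*sqrt(15)/3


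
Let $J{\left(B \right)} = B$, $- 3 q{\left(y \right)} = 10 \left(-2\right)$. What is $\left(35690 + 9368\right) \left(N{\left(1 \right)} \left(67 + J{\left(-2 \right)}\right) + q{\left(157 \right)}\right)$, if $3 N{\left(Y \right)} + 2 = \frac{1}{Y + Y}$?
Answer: $- \frac{3491995}{3} \approx -1.164 \cdot 10^{6}$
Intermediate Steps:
$N{\left(Y \right)} = - \frac{2}{3} + \frac{1}{6 Y}$ ($N{\left(Y \right)} = - \frac{2}{3} + \frac{1}{3 \left(Y + Y\right)} = - \frac{2}{3} + \frac{1}{3 \cdot 2 Y} = - \frac{2}{3} + \frac{\frac{1}{2} \frac{1}{Y}}{3} = - \frac{2}{3} + \frac{1}{6 Y}$)
$q{\left(y \right)} = \frac{20}{3}$ ($q{\left(y \right)} = - \frac{10 \left(-2\right)}{3} = \left(- \frac{1}{3}\right) \left(-20\right) = \frac{20}{3}$)
$\left(35690 + 9368\right) \left(N{\left(1 \right)} \left(67 + J{\left(-2 \right)}\right) + q{\left(157 \right)}\right) = \left(35690 + 9368\right) \left(\frac{1 - 4}{6 \cdot 1} \left(67 - 2\right) + \frac{20}{3}\right) = 45058 \left(\frac{1}{6} \cdot 1 \left(1 - 4\right) 65 + \frac{20}{3}\right) = 45058 \left(\frac{1}{6} \cdot 1 \left(-3\right) 65 + \frac{20}{3}\right) = 45058 \left(\left(- \frac{1}{2}\right) 65 + \frac{20}{3}\right) = 45058 \left(- \frac{65}{2} + \frac{20}{3}\right) = 45058 \left(- \frac{155}{6}\right) = - \frac{3491995}{3}$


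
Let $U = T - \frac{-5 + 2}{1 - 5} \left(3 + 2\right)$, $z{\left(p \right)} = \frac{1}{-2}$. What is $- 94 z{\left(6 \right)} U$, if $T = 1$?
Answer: $- \frac{517}{4} \approx -129.25$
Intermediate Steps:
$z{\left(p \right)} = - \frac{1}{2}$
$U = - \frac{11}{4}$ ($U = 1 - \frac{-5 + 2}{1 - 5} \left(3 + 2\right) = 1 - - \frac{3}{-4} \cdot 5 = 1 - \left(-3\right) \left(- \frac{1}{4}\right) 5 = 1 - \frac{3}{4} \cdot 5 = 1 - \frac{15}{4} = - \frac{11}{4} \approx -2.75$)
$- 94 z{\left(6 \right)} U = - 94 \left(\left(- \frac{1}{2}\right) \left(- \frac{11}{4}\right)\right) = \left(-94\right) \frac{11}{8} = - \frac{517}{4}$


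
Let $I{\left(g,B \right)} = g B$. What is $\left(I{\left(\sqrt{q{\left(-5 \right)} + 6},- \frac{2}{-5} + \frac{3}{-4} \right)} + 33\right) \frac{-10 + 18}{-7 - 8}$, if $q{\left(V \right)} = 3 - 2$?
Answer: $- \frac{88}{5} + \frac{14 \sqrt{7}}{75} \approx -17.106$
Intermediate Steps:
$q{\left(V \right)} = 1$
$I{\left(g,B \right)} = B g$
$\left(I{\left(\sqrt{q{\left(-5 \right)} + 6},- \frac{2}{-5} + \frac{3}{-4} \right)} + 33\right) \frac{-10 + 18}{-7 - 8} = \left(\left(- \frac{2}{-5} + \frac{3}{-4}\right) \sqrt{1 + 6} + 33\right) \frac{-10 + 18}{-7 - 8} = \left(\left(\left(-2\right) \left(- \frac{1}{5}\right) + 3 \left(- \frac{1}{4}\right)\right) \sqrt{7} + 33\right) \frac{8}{-15} = \left(\left(\frac{2}{5} - \frac{3}{4}\right) \sqrt{7} + 33\right) 8 \left(- \frac{1}{15}\right) = \left(- \frac{7 \sqrt{7}}{20} + 33\right) \left(- \frac{8}{15}\right) = \left(33 - \frac{7 \sqrt{7}}{20}\right) \left(- \frac{8}{15}\right) = - \frac{88}{5} + \frac{14 \sqrt{7}}{75}$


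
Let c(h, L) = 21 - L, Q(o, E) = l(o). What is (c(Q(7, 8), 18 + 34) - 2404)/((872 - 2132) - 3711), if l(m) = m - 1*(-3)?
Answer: 2435/4971 ≈ 0.48984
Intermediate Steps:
l(m) = 3 + m (l(m) = m + 3 = 3 + m)
Q(o, E) = 3 + o
(c(Q(7, 8), 18 + 34) - 2404)/((872 - 2132) - 3711) = ((21 - (18 + 34)) - 2404)/((872 - 2132) - 3711) = ((21 - 1*52) - 2404)/(-1260 - 3711) = ((21 - 52) - 2404)/(-4971) = (-31 - 2404)*(-1/4971) = -2435*(-1/4971) = 2435/4971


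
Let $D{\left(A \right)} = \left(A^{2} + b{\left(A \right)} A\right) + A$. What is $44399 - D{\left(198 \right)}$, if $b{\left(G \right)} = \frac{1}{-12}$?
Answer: $\frac{10027}{2} \approx 5013.5$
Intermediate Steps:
$b{\left(G \right)} = - \frac{1}{12}$
$D{\left(A \right)} = A^{2} + \frac{11 A}{12}$ ($D{\left(A \right)} = \left(A^{2} - \frac{A}{12}\right) + A = A^{2} + \frac{11 A}{12}$)
$44399 - D{\left(198 \right)} = 44399 - \frac{1}{12} \cdot 198 \left(11 + 12 \cdot 198\right) = 44399 - \frac{1}{12} \cdot 198 \left(11 + 2376\right) = 44399 - \frac{1}{12} \cdot 198 \cdot 2387 = 44399 - \frac{78771}{2} = \frac{10027}{2}$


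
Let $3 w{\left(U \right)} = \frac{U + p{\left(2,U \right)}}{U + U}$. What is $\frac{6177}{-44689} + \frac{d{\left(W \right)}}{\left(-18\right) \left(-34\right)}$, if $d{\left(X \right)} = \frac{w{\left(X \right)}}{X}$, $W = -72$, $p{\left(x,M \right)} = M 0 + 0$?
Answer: $- \frac{56315333}{407415744} \approx -0.13823$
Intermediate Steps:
$p{\left(x,M \right)} = 0$ ($p{\left(x,M \right)} = 0 + 0 = 0$)
$w{\left(U \right)} = \frac{1}{6}$ ($w{\left(U \right)} = \frac{\left(U + 0\right) \frac{1}{U + U}}{3} = \frac{U \frac{1}{2 U}}{3} = \frac{1}{3} \cdot \frac{1}{2} = \frac{1}{6}$)
$d{\left(X \right)} = \frac{1}{6 X}$
$\frac{6177}{-44689} + \frac{d{\left(W \right)}}{\left(-18\right) \left(-34\right)} = \frac{6177}{-44689} + \frac{\frac{1}{6} \frac{1}{-72}}{\left(-18\right) \left(-34\right)} = 6177 \left(- \frac{1}{44689}\right) + \frac{\frac{1}{6} \left(- \frac{1}{72}\right)}{612} = - \frac{213}{1541} - \frac{1}{264384} = - \frac{56315333}{407415744}$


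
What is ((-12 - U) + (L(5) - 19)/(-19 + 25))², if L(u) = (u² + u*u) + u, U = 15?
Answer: 441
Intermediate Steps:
L(u) = u + 2*u² (L(u) = (u² + u²) + u = 2*u² + u = u + 2*u²)
((-12 - U) + (L(5) - 19)/(-19 + 25))² = ((-12 - 1*15) + (5*(1 + 2*5) - 19)/(-19 + 25))² = ((-12 - 15) + (5*(1 + 10) - 19)/6)² = (-27 + (5*11 - 19)*(⅙))² = (-27 + (55 - 19)*(⅙))² = (-27 + 36*(⅙))² = (-27 + 6)² = (-21)² = 441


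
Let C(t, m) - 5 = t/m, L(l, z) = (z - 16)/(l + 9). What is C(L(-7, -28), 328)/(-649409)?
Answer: -809/106503076 ≈ -7.5960e-6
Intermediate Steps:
L(l, z) = (-16 + z)/(9 + l)
C(t, m) = 5 + t/m
C(L(-7, -28), 328)/(-649409) = (5 + ((-16 - 28)/(9 - 7))/328)/(-649409) = (5 + (-44/2)*(1/328))*(-1/649409) = (5 + ((1/2)*(-44))*(1/328))*(-1/649409) = (5 - 22*1/328)*(-1/649409) = (5 - 11/164)*(-1/649409) = (809/164)*(-1/649409) = -809/106503076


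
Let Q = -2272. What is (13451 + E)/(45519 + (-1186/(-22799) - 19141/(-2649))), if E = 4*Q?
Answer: 263501426013/2749539104342 ≈ 0.095835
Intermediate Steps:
E = -9088 (E = 4*(-2272) = -9088)
(13451 + E)/(45519 + (-1186/(-22799) - 19141/(-2649))) = (13451 - 9088)/(45519 + (-1186/(-22799) - 19141/(-2649))) = 4363/(45519 + (-1186*(-1/22799) - 19141*(-1/2649))) = 4363/(45519 + (1186/22799 + 19141/2649)) = 4363/(45519 + 439537373/60394551) = 4363/(2749539104342/60394551) = 4363*(60394551/2749539104342) = 263501426013/2749539104342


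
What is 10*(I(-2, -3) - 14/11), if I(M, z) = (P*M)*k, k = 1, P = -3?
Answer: 520/11 ≈ 47.273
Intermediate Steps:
I(M, z) = -3*M (I(M, z) = -3*M*1 = -3*M)
10*(I(-2, -3) - 14/11) = 10*(-3*(-2) - 14/11) = 10*(6 - 14*1/11) = 10*(6 - 14/11) = 10*(52/11) = 520/11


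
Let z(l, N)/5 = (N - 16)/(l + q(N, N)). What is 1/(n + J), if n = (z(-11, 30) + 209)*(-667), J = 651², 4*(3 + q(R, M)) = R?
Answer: 13/3790554 ≈ 3.4296e-6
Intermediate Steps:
q(R, M) = -3 + R/4
z(l, N) = 5*(-16 + N)/(-3 + l + N/4) (z(l, N) = 5*((N - 16)/(l + (-3 + N/4))) = 5*((-16 + N)/(-3 + l + N/4)) = 5*(-16 + N)/(-3 + l + N/4))
J = 423801
n = -1718859/13 (n = (20*(-16 + 30)/(-12 + 30 + 4*(-11)) + 209)*(-667) = (20*14/(-12 + 30 - 44) + 209)*(-667) = (20*14/(-26) + 209)*(-667) = (20*(-1/26)*14 + 209)*(-667) = (-140/13 + 209)*(-667) = (2577/13)*(-667) = -1718859/13 ≈ -1.3222e+5)
1/(n + J) = 1/(-1718859/13 + 423801) = 1/(3790554/13) = 13/3790554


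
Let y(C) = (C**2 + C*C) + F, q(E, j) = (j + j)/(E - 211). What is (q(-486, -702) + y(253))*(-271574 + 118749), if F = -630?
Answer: -13569460123000/697 ≈ -1.9468e+10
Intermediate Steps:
q(E, j) = 2*j/(-211 + E) (q(E, j) = (2*j)/(-211 + E) = 2*j/(-211 + E))
y(C) = -630 + 2*C**2 (y(C) = (C**2 + C*C) - 630 = (C**2 + C**2) - 630 = 2*C**2 - 630 = -630 + 2*C**2)
(q(-486, -702) + y(253))*(-271574 + 118749) = (2*(-702)/(-211 - 486) + (-630 + 2*253**2))*(-271574 + 118749) = (2*(-702)/(-697) + (-630 + 2*64009))*(-152825) = (2*(-702)*(-1/697) + (-630 + 128018))*(-152825) = (1404/697 + 127388)*(-152825) = (88790840/697)*(-152825) = -13569460123000/697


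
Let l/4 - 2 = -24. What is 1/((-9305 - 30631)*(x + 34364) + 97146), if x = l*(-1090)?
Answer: -1/5202924678 ≈ -1.9220e-10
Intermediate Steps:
l = -88 (l = 8 + 4*(-24) = 8 - 96 = -88)
x = 95920 (x = -88*(-1090) = 95920)
1/((-9305 - 30631)*(x + 34364) + 97146) = 1/((-9305 - 30631)*(95920 + 34364) + 97146) = 1/(-39936*130284 + 97146) = 1/(-5203021824 + 97146) = 1/(-5202924678) = -1/5202924678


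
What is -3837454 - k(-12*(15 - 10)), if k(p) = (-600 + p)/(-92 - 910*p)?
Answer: -52292985493/13627 ≈ -3.8375e+6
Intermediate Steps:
k(p) = (-600 + p)/(-92 - 910*p)
-3837454 - k(-12*(15 - 10)) = -3837454 - (600 - (-12)*(15 - 10))/(2*(46 + 455*(-12*(15 - 10)))) = -3837454 - (600 - (-12)*5)/(2*(46 + 455*(-12*5))) = -3837454 - (600 - 1*(-60))/(2*(46 + 455*(-60))) = -3837454 - (600 + 60)/(2*(46 - 27300)) = -3837454 - 660/(2*(-27254)) = -3837454 - (-1)*660/(2*27254) = -3837454 - 1*(-165/13627) = -3837454 + 165/13627 = -52292985493/13627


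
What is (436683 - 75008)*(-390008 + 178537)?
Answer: -76483773925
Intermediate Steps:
(436683 - 75008)*(-390008 + 178537) = 361675*(-211471) = -76483773925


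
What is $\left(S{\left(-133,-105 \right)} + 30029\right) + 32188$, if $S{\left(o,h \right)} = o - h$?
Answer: $62189$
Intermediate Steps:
$\left(S{\left(-133,-105 \right)} + 30029\right) + 32188 = \left(\left(-133 - -105\right) + 30029\right) + 32188 = \left(\left(-133 + 105\right) + 30029\right) + 32188 = \left(-28 + 30029\right) + 32188 = 30001 + 32188 = 62189$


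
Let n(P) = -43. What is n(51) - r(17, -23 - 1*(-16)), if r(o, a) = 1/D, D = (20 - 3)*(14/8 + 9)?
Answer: -31437/731 ≈ -43.005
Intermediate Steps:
D = 731/4 (D = 17*(14*(1/8) + 9) = 17*(7/4 + 9) = 17*(43/4) = 731/4 ≈ 182.75)
r(o, a) = 4/731 (r(o, a) = 1/(731/4) = 4/731)
n(51) - r(17, -23 - 1*(-16)) = -43 - 1*4/731 = -43 - 4/731 = -31437/731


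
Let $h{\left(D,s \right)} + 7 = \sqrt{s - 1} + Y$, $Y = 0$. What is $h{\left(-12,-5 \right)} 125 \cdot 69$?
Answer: $-60375 + 8625 i \sqrt{6} \approx -60375.0 + 21127.0 i$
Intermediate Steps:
$h{\left(D,s \right)} = -7 + \sqrt{-1 + s}$ ($h{\left(D,s \right)} = -7 + \left(\sqrt{s - 1} + 0\right) = -7 + \left(\sqrt{-1 + s} + 0\right) = -7 + \sqrt{-1 + s}$)
$h{\left(-12,-5 \right)} 125 \cdot 69 = \left(-7 + \sqrt{-1 - 5}\right) 125 \cdot 69 = \left(-7 + \sqrt{-6}\right) 125 \cdot 69 = \left(-7 + i \sqrt{6}\right) 125 \cdot 69 = \left(-875 + 125 i \sqrt{6}\right) 69 = -60375 + 8625 i \sqrt{6}$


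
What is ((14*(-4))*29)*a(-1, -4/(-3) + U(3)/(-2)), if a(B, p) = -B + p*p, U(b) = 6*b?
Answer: -873712/9 ≈ -97079.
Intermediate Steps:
a(B, p) = p² - B (a(B, p) = -B + p² = p² - B)
((14*(-4))*29)*a(-1, -4/(-3) + U(3)/(-2)) = ((14*(-4))*29)*((-4/(-3) + (6*3)/(-2))² - 1*(-1)) = (-56*29)*((-4*(-⅓) + 18*(-½))² + 1) = -1624*((4/3 - 9)² + 1) = -1624*((-23/3)² + 1) = -1624*(529/9 + 1) = -1624*538/9 = -873712/9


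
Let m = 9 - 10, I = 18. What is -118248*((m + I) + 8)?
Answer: -2956200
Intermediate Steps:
m = -1
-118248*((m + I) + 8) = -118248*((-1 + 18) + 8) = -118248*(17 + 8) = -118248*25 = -2956200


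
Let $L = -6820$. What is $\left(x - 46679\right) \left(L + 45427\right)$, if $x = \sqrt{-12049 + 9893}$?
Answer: $-1802136153 + 540498 i \sqrt{11} \approx -1.8021 \cdot 10^{9} + 1.7926 \cdot 10^{6} i$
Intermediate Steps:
$x = 14 i \sqrt{11}$ ($x = \sqrt{-2156} = 14 i \sqrt{11} \approx 46.433 i$)
$\left(x - 46679\right) \left(L + 45427\right) = \left(14 i \sqrt{11} - 46679\right) \left(-6820 + 45427\right) = \left(-46679 + 14 i \sqrt{11}\right) 38607 = -1802136153 + 540498 i \sqrt{11}$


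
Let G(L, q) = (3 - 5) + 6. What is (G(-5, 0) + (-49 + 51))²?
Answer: 36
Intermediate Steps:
G(L, q) = 4 (G(L, q) = -2 + 6 = 4)
(G(-5, 0) + (-49 + 51))² = (4 + (-49 + 51))² = (4 + 2)² = 6² = 36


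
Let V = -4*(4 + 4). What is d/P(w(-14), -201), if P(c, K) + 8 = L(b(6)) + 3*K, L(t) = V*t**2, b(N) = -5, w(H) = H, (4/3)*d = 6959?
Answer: -20877/5644 ≈ -3.6990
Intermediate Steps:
d = 20877/4 (d = (3/4)*6959 = 20877/4 ≈ 5219.3)
V = -32 (V = -4*8 = -32)
L(t) = -32*t**2
P(c, K) = -808 + 3*K (P(c, K) = -8 + (-32*(-5)**2 + 3*K) = -8 + (-32*25 + 3*K) = -8 + (-800 + 3*K) = -808 + 3*K)
d/P(w(-14), -201) = 20877/(4*(-808 + 3*(-201))) = 20877/(4*(-808 - 603)) = (20877/4)/(-1411) = (20877/4)*(-1/1411) = -20877/5644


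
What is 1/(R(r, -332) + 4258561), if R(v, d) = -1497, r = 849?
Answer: 1/4257064 ≈ 2.3490e-7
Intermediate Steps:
1/(R(r, -332) + 4258561) = 1/(-1497 + 4258561) = 1/4257064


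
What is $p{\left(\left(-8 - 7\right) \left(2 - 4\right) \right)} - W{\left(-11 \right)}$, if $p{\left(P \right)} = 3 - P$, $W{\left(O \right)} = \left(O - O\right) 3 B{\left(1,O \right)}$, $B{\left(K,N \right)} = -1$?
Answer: $-27$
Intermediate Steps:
$W{\left(O \right)} = 0$ ($W{\left(O \right)} = \left(O - O\right) 3 \left(-1\right) = 0 \cdot 3 \left(-1\right) = 0 \left(-1\right) = 0$)
$p{\left(\left(-8 - 7\right) \left(2 - 4\right) \right)} - W{\left(-11 \right)} = \left(3 - \left(-8 - 7\right) \left(2 - 4\right)\right) - 0 = \left(3 - \left(-15\right) \left(-2\right)\right) + 0 = \left(3 - 30\right) + 0 = -27 + 0 = -27$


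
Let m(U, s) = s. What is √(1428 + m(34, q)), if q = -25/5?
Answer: √1423 ≈ 37.723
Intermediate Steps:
q = -5 (q = -25*⅕ = -5)
√(1428 + m(34, q)) = √(1428 - 5) = √1423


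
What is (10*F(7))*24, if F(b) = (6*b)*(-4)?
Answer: -40320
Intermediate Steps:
F(b) = -24*b
(10*F(7))*24 = (10*(-24*7))*24 = (10*(-168))*24 = -1680*24 = -40320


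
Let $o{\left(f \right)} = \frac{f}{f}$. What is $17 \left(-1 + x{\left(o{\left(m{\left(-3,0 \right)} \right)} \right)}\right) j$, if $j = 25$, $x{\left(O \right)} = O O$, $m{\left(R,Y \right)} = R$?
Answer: $0$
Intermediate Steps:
$o{\left(f \right)} = 1$
$x{\left(O \right)} = O^{2}$
$17 \left(-1 + x{\left(o{\left(m{\left(-3,0 \right)} \right)} \right)}\right) j = 17 \left(-1 + 1^{2}\right) 25 = 17 \left(-1 + 1\right) 25 = 17 \cdot 0 \cdot 25 = 0 \cdot 25 = 0$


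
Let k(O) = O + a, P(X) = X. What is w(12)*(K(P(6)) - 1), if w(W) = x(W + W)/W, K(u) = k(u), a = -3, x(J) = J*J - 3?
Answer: 191/2 ≈ 95.500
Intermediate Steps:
x(J) = -3 + J**2 (x(J) = J**2 - 3 = -3 + J**2)
k(O) = -3 + O (k(O) = O - 3 = -3 + O)
K(u) = -3 + u
w(W) = (-3 + 4*W**2)/W (w(W) = (-3 + (W + W)**2)/W = (-3 + (2*W)**2)/W = (-3 + 4*W**2)/W)
w(12)*(K(P(6)) - 1) = (-3/12 + 4*12)*((-3 + 6) - 1) = (-3*1/12 + 48)*(3 - 1) = (-1/4 + 48)*2 = (191/4)*2 = 191/2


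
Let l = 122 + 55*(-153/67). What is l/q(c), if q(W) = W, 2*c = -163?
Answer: 482/10921 ≈ 0.044135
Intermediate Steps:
c = -163/2 (c = (½)*(-163) = -163/2 ≈ -81.500)
l = -241/67 (l = 122 + 55*(-153*1/67) = 122 + 55*(-153/67) = 122 - 8415/67 = -241/67 ≈ -3.5970)
l/q(c) = -241/(67*(-163/2)) = -241/67*(-2/163) = 482/10921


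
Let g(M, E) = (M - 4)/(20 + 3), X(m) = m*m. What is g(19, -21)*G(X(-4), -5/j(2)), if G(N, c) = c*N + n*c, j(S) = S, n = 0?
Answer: -600/23 ≈ -26.087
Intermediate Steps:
X(m) = m**2
g(M, E) = -4/23 + M/23 (g(M, E) = (-4 + M)/23 = (-4 + M)*(1/23) = -4/23 + M/23)
G(N, c) = N*c (G(N, c) = c*N + 0*c = N*c + 0 = N*c)
g(19, -21)*G(X(-4), -5/j(2)) = (-4/23 + (1/23)*19)*((-4)**2*(-5/2)) = (-4/23 + 19/23)*(16*(-5*1/2)) = 15*(16*(-5/2))/23 = (15/23)*(-40) = -600/23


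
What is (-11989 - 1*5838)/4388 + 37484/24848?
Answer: -4351336/1703641 ≈ -2.5541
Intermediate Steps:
(-11989 - 1*5838)/4388 + 37484/24848 = (-11989 - 5838)*(1/4388) + 37484*(1/24848) = -17827*1/4388 + 9371/6212 = -17827/4388 + 9371/6212 = -4351336/1703641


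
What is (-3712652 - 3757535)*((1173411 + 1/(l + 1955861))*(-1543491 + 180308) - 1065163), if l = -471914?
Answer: 17731867177762848659334685/1483947 ≈ 1.1949e+19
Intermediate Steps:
(-3712652 - 3757535)*((1173411 + 1/(l + 1955861))*(-1543491 + 180308) - 1065163) = (-3712652 - 3757535)*((1173411 + 1/(-471914 + 1955861))*(-1543491 + 180308) - 1065163) = -7470187*((1173411 + 1/1483947)*(-1363183) - 1065163) = -7470187*((1741279733218/1483947)*(-1363183) - 1065163) = -7470187*(-2373682930567312894/1483947 - 1065163) = -7470187*(-2373684511212751255/1483947) = 17731867177762848659334685/1483947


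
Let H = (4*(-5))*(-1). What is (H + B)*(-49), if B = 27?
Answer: -2303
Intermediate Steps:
H = 20 (H = -20*(-1) = 20)
(H + B)*(-49) = (20 + 27)*(-49) = 47*(-49) = -2303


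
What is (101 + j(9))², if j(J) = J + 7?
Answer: 13689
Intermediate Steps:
j(J) = 7 + J
(101 + j(9))² = (101 + (7 + 9))² = (101 + 16)² = 117² = 13689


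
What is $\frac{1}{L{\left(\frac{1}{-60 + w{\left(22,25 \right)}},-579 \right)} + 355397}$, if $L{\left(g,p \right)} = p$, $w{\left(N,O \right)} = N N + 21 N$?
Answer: $\frac{1}{354818} \approx 2.8183 \cdot 10^{-6}$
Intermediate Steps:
$w{\left(N,O \right)} = N^{2} + 21 N$
$\frac{1}{L{\left(\frac{1}{-60 + w{\left(22,25 \right)}},-579 \right)} + 355397} = \frac{1}{-579 + 355397} = \frac{1}{354818}$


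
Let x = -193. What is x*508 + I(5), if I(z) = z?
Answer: -98039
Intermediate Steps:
x*508 + I(5) = -193*508 + 5 = -98044 + 5 = -98039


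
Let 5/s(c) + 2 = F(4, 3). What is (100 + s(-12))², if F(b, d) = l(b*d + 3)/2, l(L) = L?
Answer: 1232100/121 ≈ 10183.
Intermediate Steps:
F(b, d) = 3/2 + b*d/2 (F(b, d) = (b*d + 3)/2 = (3 + b*d)*(½) = 3/2 + b*d/2)
s(c) = 10/11 (s(c) = 5/(-2 + (3/2 + (½)*4*3)) = 5/(-2 + (3/2 + 6)) = 5/(-2 + 15/2) = 5/(11/2) = 5*(2/11) = 10/11)
(100 + s(-12))² = (100 + 10/11)² = (1110/11)² = 1232100/121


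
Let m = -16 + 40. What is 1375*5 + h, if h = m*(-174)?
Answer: 2699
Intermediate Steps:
m = 24
h = -4176 (h = 24*(-174) = -4176)
1375*5 + h = 1375*5 - 4176 = 6875 - 4176 = 2699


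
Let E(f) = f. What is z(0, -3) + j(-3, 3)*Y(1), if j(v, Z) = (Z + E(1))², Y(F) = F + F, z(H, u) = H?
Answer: 32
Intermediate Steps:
Y(F) = 2*F
j(v, Z) = (1 + Z)² (j(v, Z) = (Z + 1)² = (1 + Z)²)
z(0, -3) + j(-3, 3)*Y(1) = 0 + (1 + 3)²*(2*1) = 0 + 4²*2 = 0 + 16*2 = 0 + 32 = 32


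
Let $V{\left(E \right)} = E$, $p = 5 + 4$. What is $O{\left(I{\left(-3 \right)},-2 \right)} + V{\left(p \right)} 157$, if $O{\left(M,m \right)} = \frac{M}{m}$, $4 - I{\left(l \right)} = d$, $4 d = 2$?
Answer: $\frac{5645}{4} \approx 1411.3$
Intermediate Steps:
$p = 9$
$d = \frac{1}{2}$ ($d = \frac{1}{4} \cdot 2 = \frac{1}{2} \approx 0.5$)
$I{\left(l \right)} = \frac{7}{2}$ ($I{\left(l \right)} = 4 - \frac{1}{2} = \frac{7}{2}$)
$O{\left(I{\left(-3 \right)},-2 \right)} + V{\left(p \right)} 157 = \frac{7}{2 \left(-2\right)} + 9 \cdot 157 = \frac{7}{2} \left(- \frac{1}{2}\right) + 1413 = - \frac{7}{4} + 1413 = \frac{5645}{4}$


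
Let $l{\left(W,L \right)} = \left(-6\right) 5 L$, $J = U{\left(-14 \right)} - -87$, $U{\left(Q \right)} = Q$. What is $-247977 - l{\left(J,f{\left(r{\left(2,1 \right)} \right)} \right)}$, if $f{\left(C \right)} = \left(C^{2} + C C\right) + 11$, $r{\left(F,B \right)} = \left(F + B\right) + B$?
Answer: $-246687$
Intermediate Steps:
$r{\left(F,B \right)} = F + 2 B$ ($r{\left(F,B \right)} = \left(B + F\right) + B = F + 2 B$)
$f{\left(C \right)} = 11 + 2 C^{2}$ ($f{\left(C \right)} = \left(C^{2} + C^{2}\right) + 11 = 2 C^{2} + 11 = 11 + 2 C^{2}$)
$J = 73$ ($J = -14 - -87 = -14 + 87 = 73$)
$l{\left(W,L \right)} = - 30 L$
$-247977 - l{\left(J,f{\left(r{\left(2,1 \right)} \right)} \right)} = -247977 - - 30 \left(11 + 2 \left(2 + 2 \cdot 1\right)^{2}\right) = -247977 - - 30 \left(11 + 2 \left(2 + 2\right)^{2}\right) = -247977 - - 30 \left(11 + 2 \cdot 4^{2}\right) = -247977 - - 30 \left(11 + 2 \cdot 16\right) = -247977 - - 30 \left(11 + 32\right) = -247977 - \left(-30\right) 43 = -247977 - -1290 = -247977 + 1290 = -246687$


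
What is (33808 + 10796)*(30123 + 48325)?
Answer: 3499094592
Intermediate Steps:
(33808 + 10796)*(30123 + 48325) = 44604*78448 = 3499094592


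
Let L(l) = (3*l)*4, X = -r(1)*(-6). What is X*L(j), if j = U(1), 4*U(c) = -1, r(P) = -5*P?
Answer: 90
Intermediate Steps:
U(c) = -¼ (U(c) = (¼)*(-1) = -¼)
j = -¼ ≈ -0.25000
X = -30 (X = -(-5)*(-6) = -1*(-5)*(-6) = 5*(-6) = -30)
L(l) = 12*l
X*L(j) = -360*(-1)/4 = -30*(-3) = 90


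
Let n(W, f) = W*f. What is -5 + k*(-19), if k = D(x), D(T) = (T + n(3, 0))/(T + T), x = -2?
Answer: -29/2 ≈ -14.500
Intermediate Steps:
D(T) = ½ (D(T) = (T + 3*0)/(T + T) = (T + 0)/((2*T)) = T*(1/(2*T)) = ½)
k = ½ ≈ 0.50000
-5 + k*(-19) = -5 + (½)*(-19) = -5 - 19/2 = -29/2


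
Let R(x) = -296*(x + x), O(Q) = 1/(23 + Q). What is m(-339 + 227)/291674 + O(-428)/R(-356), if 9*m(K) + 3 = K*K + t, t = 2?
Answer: 59477756723/12447852966720 ≈ 0.0047782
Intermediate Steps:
R(x) = -592*x
m(K) = -1/9 + K**2/9 (m(K) = -1/3 + (K*K + 2)/9 = -1/3 + (K**2 + 2)/9 = -1/3 + (2 + K**2)/9 = -1/3 + (2/9 + K**2/9) = -1/9 + K**2/9)
m(-339 + 227)/291674 + O(-428)/R(-356) = (-1/9 + (-339 + 227)**2/9)/291674 + 1/((23 - 428)*((-592*(-356)))) = (-1/9 + (1/9)*(-112)**2)*(1/291674) + 1/(-405*210752) = (-1/9 + (1/9)*12544)*(1/291674) - 1/405*1/210752 = (-1/9 + 12544/9)*(1/291674) - 1/85354560 = (4181/3)*(1/291674) - 1/85354560 = 4181/875022 - 1/85354560 = 59477756723/12447852966720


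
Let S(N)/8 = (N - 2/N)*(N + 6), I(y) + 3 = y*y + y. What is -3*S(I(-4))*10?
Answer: -31600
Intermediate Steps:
I(y) = -3 + y + y**2 (I(y) = -3 + (y*y + y) = -3 + (y**2 + y) = -3 + (y + y**2) = -3 + y + y**2)
S(N) = 8*(6 + N)*(N - 2/N) (S(N) = 8*((N - 2/N)*(N + 6)) = 8*((N - 2/N)*(6 + N)) = 8*((6 + N)*(N - 2/N)) = 8*(6 + N)*(N - 2/N))
-3*S(I(-4))*10 = -3*(-16 - 96/(-3 - 4 + (-4)**2) + 8*(-3 - 4 + (-4)**2)**2 + 48*(-3 - 4 + (-4)**2))*10 = -3*(-16 - 96/(-3 - 4 + 16) + 8*(-3 - 4 + 16)**2 + 48*(-3 - 4 + 16))*10 = -3*(-16 - 96/9 + 8*9**2 + 48*9)*10 = -3*(-16 - 96*1/9 + 8*81 + 432)*10 = -3*(-16 - 32/3 + 648 + 432)*10 = -3*3160/3*10 = -3160*10 = -31600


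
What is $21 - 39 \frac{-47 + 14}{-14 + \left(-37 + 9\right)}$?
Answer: $- \frac{135}{14} \approx -9.6429$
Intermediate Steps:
$21 - 39 \frac{-47 + 14}{-14 + \left(-37 + 9\right)} = 21 - 39 \left(- \frac{33}{-14 - 28}\right) = 21 - 39 \left(- \frac{33}{-42}\right) = 21 - 39 \left(\left(-33\right) \left(- \frac{1}{42}\right)\right) = 21 - \frac{429}{14} = - \frac{135}{14}$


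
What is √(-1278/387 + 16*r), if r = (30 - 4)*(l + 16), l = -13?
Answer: √2301446/43 ≈ 35.280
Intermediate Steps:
r = 78 (r = (30 - 4)*(-13 + 16) = 26*3 = 78)
√(-1278/387 + 16*r) = √(-1278/387 + 16*78) = √(-1278*1/387 + 1248) = √(-142/43 + 1248) = √(53522/43) = √2301446/43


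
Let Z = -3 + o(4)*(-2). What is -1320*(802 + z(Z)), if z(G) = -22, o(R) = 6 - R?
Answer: -1029600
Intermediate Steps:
Z = -7 (Z = -3 + (6 - 1*4)*(-2) = -3 + (6 - 4)*(-2) = -3 + 2*(-2) = -3 - 4 = -7)
-1320*(802 + z(Z)) = -1320*(802 - 22) = -1320*780 = -1029600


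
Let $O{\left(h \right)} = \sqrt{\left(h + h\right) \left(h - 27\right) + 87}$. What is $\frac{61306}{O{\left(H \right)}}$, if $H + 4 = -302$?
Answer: $\frac{61306 \sqrt{203883}}{203883} \approx 135.77$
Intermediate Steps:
$H = -306$ ($H = -4 - 302 = -306$)
$O{\left(h \right)} = \sqrt{87 + 2 h \left(-27 + h\right)}$ ($O{\left(h \right)} = \sqrt{2 h \left(-27 + h\right) + 87} = \sqrt{87 + 2 h \left(-27 + h\right)}$)
$\frac{61306}{O{\left(H \right)}} = \frac{61306}{\sqrt{87 - -16524 + 2 \left(-306\right)^{2}}} = \frac{61306}{\sqrt{87 + 16524 + 2 \cdot 93636}} = \frac{61306}{\sqrt{87 + 16524 + 187272}} = \frac{61306}{\sqrt{203883}} = 61306 \frac{\sqrt{203883}}{203883} = \frac{61306 \sqrt{203883}}{203883}$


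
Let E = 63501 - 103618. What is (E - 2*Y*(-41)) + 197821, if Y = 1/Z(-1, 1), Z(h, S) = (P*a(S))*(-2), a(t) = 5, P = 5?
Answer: 3942559/25 ≈ 1.5770e+5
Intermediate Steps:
Z(h, S) = -50 (Z(h, S) = (5*5)*(-2) = 25*(-2) = -50)
E = -40117
Y = -1/50 (Y = 1/(-50) = -1/50 ≈ -0.020000)
(E - 2*Y*(-41)) + 197821 = (-40117 - 2*(-1/50)*(-41)) + 197821 = (-40117 + (1/25)*(-41)) + 197821 = (-40117 - 41/25) + 197821 = -1002966/25 + 197821 = 3942559/25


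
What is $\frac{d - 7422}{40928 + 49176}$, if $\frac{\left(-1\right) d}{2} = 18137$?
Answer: $- \frac{5462}{11263} \approx -0.48495$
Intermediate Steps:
$d = -36274$ ($d = \left(-2\right) 18137 = -36274$)
$\frac{d - 7422}{40928 + 49176} = \frac{-36274 - 7422}{40928 + 49176} = - \frac{43696}{90104} = \left(-43696\right) \frac{1}{90104} = - \frac{5462}{11263}$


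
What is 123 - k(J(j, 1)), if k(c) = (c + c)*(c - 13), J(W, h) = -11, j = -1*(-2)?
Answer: -405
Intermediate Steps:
j = 2
k(c) = 2*c*(-13 + c) (k(c) = (2*c)*(-13 + c) = 2*c*(-13 + c))
123 - k(J(j, 1)) = 123 - 2*(-11)*(-13 - 11) = 123 - 2*(-11)*(-24) = 123 - 1*528 = 123 - 528 = -405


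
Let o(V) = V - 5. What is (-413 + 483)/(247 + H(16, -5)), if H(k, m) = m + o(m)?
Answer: 35/116 ≈ 0.30172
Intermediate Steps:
o(V) = -5 + V
H(k, m) = -5 + 2*m (H(k, m) = m + (-5 + m) = -5 + 2*m)
(-413 + 483)/(247 + H(16, -5)) = (-413 + 483)/(247 + (-5 + 2*(-5))) = 70/(247 + (-5 - 10)) = 70/(247 - 15) = 70/232 = 70*(1/232) = 35/116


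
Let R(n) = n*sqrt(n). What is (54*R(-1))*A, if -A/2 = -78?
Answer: -8424*I ≈ -8424.0*I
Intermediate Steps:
A = 156 (A = -2*(-78) = 156)
R(n) = n**(3/2)
(54*R(-1))*A = (54*(-1)**(3/2))*156 = (54*(-I))*156 = -54*I*156 = -8424*I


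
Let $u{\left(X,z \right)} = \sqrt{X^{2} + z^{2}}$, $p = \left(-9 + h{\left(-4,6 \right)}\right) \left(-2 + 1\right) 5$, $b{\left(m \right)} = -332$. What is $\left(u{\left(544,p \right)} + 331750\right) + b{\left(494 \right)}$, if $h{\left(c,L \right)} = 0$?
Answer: $331418 + \sqrt{297961} \approx 3.3196 \cdot 10^{5}$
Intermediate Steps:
$p = 45$ ($p = \left(-9 + 0\right) \left(-2 + 1\right) 5 = - 9 \left(\left(-1\right) 5\right) = \left(-9\right) \left(-5\right) = 45$)
$\left(u{\left(544,p \right)} + 331750\right) + b{\left(494 \right)} = \left(\sqrt{544^{2} + 45^{2}} + 331750\right) - 332 = \left(\sqrt{295936 + 2025} + 331750\right) - 332 = \left(\sqrt{297961} + 331750\right) - 332 = \left(331750 + \sqrt{297961}\right) - 332 = 331418 + \sqrt{297961}$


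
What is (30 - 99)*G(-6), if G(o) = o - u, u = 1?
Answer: 483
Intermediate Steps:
G(o) = -1 + o (G(o) = o - 1*1 = o - 1 = -1 + o)
(30 - 99)*G(-6) = (30 - 99)*(-1 - 6) = -69*(-7) = 483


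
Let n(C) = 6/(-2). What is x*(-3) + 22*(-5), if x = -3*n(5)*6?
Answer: -272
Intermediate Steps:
n(C) = -3 (n(C) = 6*(-½) = -3)
x = 54 (x = -3*(-3)*6 = 9*6 = 54)
x*(-3) + 22*(-5) = 54*(-3) + 22*(-5) = -162 - 110 = -272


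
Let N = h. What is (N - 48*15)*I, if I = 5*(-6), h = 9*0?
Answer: 21600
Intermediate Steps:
h = 0
N = 0
I = -30
(N - 48*15)*I = (0 - 48*15)*(-30) = (0 - 720)*(-30) = -720*(-30) = 21600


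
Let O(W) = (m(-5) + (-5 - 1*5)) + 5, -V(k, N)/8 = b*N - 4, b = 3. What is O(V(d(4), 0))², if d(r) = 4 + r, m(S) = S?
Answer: 100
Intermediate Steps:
V(k, N) = 32 - 24*N (V(k, N) = -8*(3*N - 4) = -8*(-4 + 3*N) = 32 - 24*N)
O(W) = -10 (O(W) = (-5 + (-5 - 1*5)) + 5 = (-5 + (-5 - 5)) + 5 = (-5 - 10) + 5 = -15 + 5 = -10)
O(V(d(4), 0))² = (-10)² = 100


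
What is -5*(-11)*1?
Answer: 55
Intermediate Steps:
-5*(-11)*1 = 55*1 = 55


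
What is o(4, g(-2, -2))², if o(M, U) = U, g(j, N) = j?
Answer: 4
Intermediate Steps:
o(4, g(-2, -2))² = (-2)² = 4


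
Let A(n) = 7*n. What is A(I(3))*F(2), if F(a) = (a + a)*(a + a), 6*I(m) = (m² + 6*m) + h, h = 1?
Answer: 1568/3 ≈ 522.67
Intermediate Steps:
I(m) = ⅙ + m + m²/6 (I(m) = ((m² + 6*m) + 1)/6 = (1 + m² + 6*m)/6 = ⅙ + m + m²/6)
F(a) = 4*a² (F(a) = (2*a)*(2*a) = 4*a²)
A(I(3))*F(2) = (7*(⅙ + 3 + (⅙)*3²))*(4*2²) = (7*(⅙ + 3 + (⅙)*9))*(4*4) = (7*(⅙ + 3 + 3/2))*16 = (7*(14/3))*16 = (98/3)*16 = 1568/3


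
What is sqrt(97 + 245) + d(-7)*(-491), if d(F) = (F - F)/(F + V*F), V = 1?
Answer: 3*sqrt(38) ≈ 18.493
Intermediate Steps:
d(F) = 0 (d(F) = (F - F)/(F + 1*F) = 0/(F + F) = 0/((2*F)) = 0*(1/(2*F)) = 0)
sqrt(97 + 245) + d(-7)*(-491) = sqrt(97 + 245) + 0*(-491) = sqrt(342) + 0 = 3*sqrt(38) + 0 = 3*sqrt(38)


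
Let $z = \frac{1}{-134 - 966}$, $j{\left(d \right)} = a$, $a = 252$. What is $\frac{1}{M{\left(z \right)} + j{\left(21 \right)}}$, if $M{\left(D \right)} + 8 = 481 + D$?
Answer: $\frac{1100}{797499} \approx 0.0013793$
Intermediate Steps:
$j{\left(d \right)} = 252$
$z = - \frac{1}{1100}$ ($z = \frac{1}{-1100} = - \frac{1}{1100} \approx -0.00090909$)
$M{\left(D \right)} = 473 + D$ ($M{\left(D \right)} = -8 + \left(481 + D\right) = 473 + D$)
$\frac{1}{M{\left(z \right)} + j{\left(21 \right)}} = \frac{1}{\left(473 - \frac{1}{1100}\right) + 252} = \frac{1}{\frac{520299}{1100} + 252} = \frac{1}{\frac{797499}{1100}} = \frac{1100}{797499}$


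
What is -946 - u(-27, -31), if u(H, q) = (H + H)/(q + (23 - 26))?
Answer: -16109/17 ≈ -947.59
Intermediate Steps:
u(H, q) = 2*H/(-3 + q) (u(H, q) = (2*H)/(q - 3) = (2*H)/(-3 + q) = 2*H/(-3 + q))
-946 - u(-27, -31) = -946 - 2*(-27)/(-3 - 31) = -946 - 2*(-27)/(-34) = -946 - 2*(-27)*(-1)/34 = -946 - 1*27/17 = -946 - 27/17 = -16109/17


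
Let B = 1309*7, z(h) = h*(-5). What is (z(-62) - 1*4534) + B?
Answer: 4939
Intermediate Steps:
z(h) = -5*h
B = 9163
(z(-62) - 1*4534) + B = (-5*(-62) - 1*4534) + 9163 = (310 - 4534) + 9163 = -4224 + 9163 = 4939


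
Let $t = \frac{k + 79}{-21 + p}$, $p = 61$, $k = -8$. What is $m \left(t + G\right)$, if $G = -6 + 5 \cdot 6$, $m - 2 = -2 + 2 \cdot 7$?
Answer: $\frac{7217}{20} \approx 360.85$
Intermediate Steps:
$m = 14$ ($m = 2 + \left(-2 + 2 \cdot 7\right) = 2 + \left(-2 + 14\right) = 2 + 12 = 14$)
$t = \frac{71}{40}$ ($t = \frac{-8 + 79}{-21 + 61} = \frac{71}{40} \approx 1.775$)
$G = 24$ ($G = -6 + 30 = 24$)
$m \left(t + G\right) = 14 \left(\frac{71}{40} + 24\right) = 14 \cdot \frac{1031}{40} = \frac{7217}{20}$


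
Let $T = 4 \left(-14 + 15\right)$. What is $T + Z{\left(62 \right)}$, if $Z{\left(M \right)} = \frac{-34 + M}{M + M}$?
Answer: $\frac{131}{31} \approx 4.2258$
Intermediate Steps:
$Z{\left(M \right)} = \frac{-34 + M}{2 M}$
$T = 4$ ($T = 4 \cdot 1 = 4$)
$T + Z{\left(62 \right)} = 4 + \frac{-34 + 62}{2 \cdot 62} = 4 + \frac{1}{2} \cdot \frac{1}{62} \cdot 28 = 4 + \frac{7}{31} = \frac{131}{31}$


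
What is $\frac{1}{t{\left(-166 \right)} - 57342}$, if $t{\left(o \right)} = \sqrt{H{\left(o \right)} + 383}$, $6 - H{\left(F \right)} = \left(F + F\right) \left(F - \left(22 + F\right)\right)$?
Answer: $- \frac{19114}{1096037293} - \frac{i \sqrt{6915}}{3288111879} \approx -1.7439 \cdot 10^{-5} - 2.529 \cdot 10^{-8} i$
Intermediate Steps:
$H{\left(F \right)} = 6 + 44 F$ ($H{\left(F \right)} = 6 - \left(F + F\right) \left(F - \left(22 + F\right)\right) = 6 - 2 F \left(-22\right) = 6 - - 44 F = 6 + 44 F$)
$t{\left(o \right)} = \sqrt{389 + 44 o}$ ($t{\left(o \right)} = \sqrt{\left(6 + 44 o\right) + 383} = \sqrt{389 + 44 o}$)
$\frac{1}{t{\left(-166 \right)} - 57342} = \frac{1}{\sqrt{389 + 44 \left(-166\right)} - 57342} = \frac{1}{\sqrt{389 - 7304} - 57342} = \frac{1}{\sqrt{-6915} - 57342} = \frac{1}{i \sqrt{6915} - 57342} = \frac{1}{-57342 + i \sqrt{6915}}$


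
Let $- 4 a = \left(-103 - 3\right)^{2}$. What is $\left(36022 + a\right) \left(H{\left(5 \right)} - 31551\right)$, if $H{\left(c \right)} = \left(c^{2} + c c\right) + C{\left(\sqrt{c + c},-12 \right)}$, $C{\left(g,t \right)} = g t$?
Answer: $-1046242713 - 398556 \sqrt{10} \approx -1.0475 \cdot 10^{9}$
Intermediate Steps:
$a = -2809$ ($a = - \frac{\left(-103 - 3\right)^{2}}{4} = - \frac{\left(-106\right)^{2}}{4} = \left(- \frac{1}{4}\right) 11236 = -2809$)
$H{\left(c \right)} = 2 c^{2} - 12 \sqrt{2} \sqrt{c}$ ($H{\left(c \right)} = \left(c^{2} + c c\right) + \sqrt{c + c} \left(-12\right) = \left(c^{2} + c^{2}\right) + \sqrt{2 c} \left(-12\right) = 2 c^{2} + \sqrt{2} \sqrt{c} \left(-12\right) = 2 c^{2} - 12 \sqrt{2} \sqrt{c}$)
$\left(36022 + a\right) \left(H{\left(5 \right)} - 31551\right) = \left(36022 - 2809\right) \left(\left(2 \cdot 5^{2} - 12 \sqrt{2} \sqrt{5}\right) - 31551\right) = 33213 \left(\left(2 \cdot 25 - 12 \sqrt{10}\right) - 31551\right) = 33213 \left(\left(50 - 12 \sqrt{10}\right) - 31551\right) = 33213 \left(-31501 - 12 \sqrt{10}\right) = -1046242713 - 398556 \sqrt{10}$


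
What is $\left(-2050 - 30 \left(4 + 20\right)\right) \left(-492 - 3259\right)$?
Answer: $10390270$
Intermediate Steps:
$\left(-2050 - 30 \left(4 + 20\right)\right) \left(-492 - 3259\right) = \left(-2050 - 720\right) \left(-3751\right) = \left(-2770\right) \left(-3751\right) = 10390270$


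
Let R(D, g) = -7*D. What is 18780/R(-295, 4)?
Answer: 3756/413 ≈ 9.0944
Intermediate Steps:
18780/R(-295, 4) = 18780/((-7*(-295))) = 18780/2065 = 18780*(1/2065) = 3756/413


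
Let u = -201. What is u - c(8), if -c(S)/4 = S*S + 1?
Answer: 59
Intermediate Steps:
c(S) = -4 - 4*S**2 (c(S) = -4*(S*S + 1) = -4*(S**2 + 1) = -4*(1 + S**2) = -4 - 4*S**2)
u - c(8) = -201 - (-4 - 4*8**2) = -201 - (-4 - 4*64) = -201 - (-4 - 256) = -201 - 1*(-260) = -201 + 260 = 59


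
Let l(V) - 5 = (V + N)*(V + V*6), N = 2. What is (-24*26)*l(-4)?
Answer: -38064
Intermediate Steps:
l(V) = 5 + 7*V*(2 + V) (l(V) = 5 + (V + 2)*(V + V*6) = 5 + (2 + V)*(V + 6*V) = 5 + (2 + V)*(7*V) = 5 + 7*V*(2 + V))
(-24*26)*l(-4) = (-24*26)*(5 + 7*(-4)² + 14*(-4)) = -624*(5 + 7*16 - 56) = -624*(5 + 112 - 56) = -624*61 = -38064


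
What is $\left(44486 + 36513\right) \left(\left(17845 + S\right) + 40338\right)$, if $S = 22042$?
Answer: $6498144775$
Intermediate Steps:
$\left(44486 + 36513\right) \left(\left(17845 + S\right) + 40338\right) = \left(44486 + 36513\right) \left(\left(17845 + 22042\right) + 40338\right) = 80999 \left(39887 + 40338\right) = 80999 \cdot 80225 = 6498144775$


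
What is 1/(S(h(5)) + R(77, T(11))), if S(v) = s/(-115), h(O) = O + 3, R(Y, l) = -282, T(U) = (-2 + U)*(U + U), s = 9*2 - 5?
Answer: -115/32443 ≈ -0.0035447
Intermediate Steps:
s = 13 (s = 18 - 5 = 13)
T(U) = 2*U*(-2 + U) (T(U) = (-2 + U)*(2*U) = 2*U*(-2 + U))
h(O) = 3 + O
S(v) = -13/115 (S(v) = 13/(-115) = 13*(-1/115) = -13/115)
1/(S(h(5)) + R(77, T(11))) = 1/(-13/115 - 282) = 1/(-32443/115) = -115/32443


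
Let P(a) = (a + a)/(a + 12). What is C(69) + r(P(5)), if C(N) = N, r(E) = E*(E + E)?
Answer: 20141/289 ≈ 69.692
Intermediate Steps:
P(a) = 2*a/(12 + a) (P(a) = (2*a)/(12 + a) = 2*a/(12 + a))
r(E) = 2*E² (r(E) = E*(2*E) = 2*E²)
C(69) + r(P(5)) = 69 + 2*(2*5/(12 + 5))² = 69 + 2*(2*5/17)² = 69 + 2*(2*5*(1/17))² = 69 + 2*(10/17)² = 69 + 2*(100/289) = 69 + 200/289 = 20141/289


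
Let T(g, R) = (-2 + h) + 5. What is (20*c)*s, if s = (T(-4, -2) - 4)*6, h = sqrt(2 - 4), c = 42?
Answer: -5040 + 5040*I*sqrt(2) ≈ -5040.0 + 7127.6*I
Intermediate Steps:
h = I*sqrt(2) (h = sqrt(-2) = I*sqrt(2) ≈ 1.4142*I)
T(g, R) = 3 + I*sqrt(2) (T(g, R) = (-2 + I*sqrt(2)) + 5 = 3 + I*sqrt(2))
s = -6 + 6*I*sqrt(2) (s = ((3 + I*sqrt(2)) - 4)*6 = (-1 + I*sqrt(2))*6 = -6 + 6*I*sqrt(2) ≈ -6.0 + 8.4853*I)
(20*c)*s = (20*42)*(-6 + 6*I*sqrt(2)) = 840*(-6 + 6*I*sqrt(2)) = -5040 + 5040*I*sqrt(2)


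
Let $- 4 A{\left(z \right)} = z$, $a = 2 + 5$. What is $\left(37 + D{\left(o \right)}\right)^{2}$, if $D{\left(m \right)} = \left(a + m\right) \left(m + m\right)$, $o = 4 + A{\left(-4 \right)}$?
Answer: $24649$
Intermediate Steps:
$a = 7$
$A{\left(z \right)} = - \frac{z}{4}$
$o = 5$ ($o = 4 - -1 = 4 + 1 = 5$)
$D{\left(m \right)} = 2 m \left(7 + m\right)$ ($D{\left(m \right)} = \left(7 + m\right) \left(m + m\right) = \left(7 + m\right) 2 m = 2 m \left(7 + m\right)$)
$\left(37 + D{\left(o \right)}\right)^{2} = \left(37 + 2 \cdot 5 \left(7 + 5\right)\right)^{2} = \left(37 + 2 \cdot 5 \cdot 12\right)^{2} = \left(37 + 120\right)^{2} = 157^{2} = 24649$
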